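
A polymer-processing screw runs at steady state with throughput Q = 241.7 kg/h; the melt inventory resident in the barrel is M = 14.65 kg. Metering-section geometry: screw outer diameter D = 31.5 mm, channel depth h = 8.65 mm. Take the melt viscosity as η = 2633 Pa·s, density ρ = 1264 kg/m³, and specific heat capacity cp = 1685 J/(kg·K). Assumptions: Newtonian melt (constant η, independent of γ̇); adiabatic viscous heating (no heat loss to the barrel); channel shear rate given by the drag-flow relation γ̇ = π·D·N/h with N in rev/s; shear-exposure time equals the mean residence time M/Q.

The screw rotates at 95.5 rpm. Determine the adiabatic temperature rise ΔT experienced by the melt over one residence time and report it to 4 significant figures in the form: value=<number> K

value=89.45 K

Q_s = Q / 3600 = 241.7 / 3600 = 0.0671389 kg/s
t_res = M / Q_s = 14.65 ÷ 0.0671389 = 218.204 s
D = 31.5 mm = 0.0315 m;  h = 8.65 mm = 0.00865 m;  N = 95.5 rpm / 60 = 1.59167 rev/s
γ̇ = π·D·N / h = π · 0.0315 · 1.59167 / 0.00865 = 18.2094 s⁻¹
ΔT = η·γ̇²·t_res / (ρ·cp) = 2633 · (18.2094)² · 218.204 / (1264 · 1685) = 89.4459 K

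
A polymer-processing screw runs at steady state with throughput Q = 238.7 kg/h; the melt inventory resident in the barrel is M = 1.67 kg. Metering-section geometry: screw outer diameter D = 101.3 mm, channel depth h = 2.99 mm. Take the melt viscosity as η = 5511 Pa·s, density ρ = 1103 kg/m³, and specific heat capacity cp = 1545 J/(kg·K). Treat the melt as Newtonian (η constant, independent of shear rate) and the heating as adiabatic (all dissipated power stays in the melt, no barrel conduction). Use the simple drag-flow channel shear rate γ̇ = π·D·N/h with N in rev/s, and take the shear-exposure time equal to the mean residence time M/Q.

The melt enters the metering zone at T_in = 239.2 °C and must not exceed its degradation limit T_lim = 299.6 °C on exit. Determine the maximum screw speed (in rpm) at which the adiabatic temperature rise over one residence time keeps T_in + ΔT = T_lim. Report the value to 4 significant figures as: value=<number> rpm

value=15.35 rpm

Convert throughput: Q = 238.7 kg/h = 238.7/3600 = 0.0663056 kg/s
Mean residence time: t_res = M/Q_s = 1.67 kg / 0.0663056 kg/s = 25.1864 s
Geometry in SI: D = 101.3 mm → 0.1013 m, h = 2.99 mm → 0.00299 m
Allowable rise: ΔT_a = T_lim − T_in = 299.6 − 239.2 = 60.4 K
γ̇_max² = ΔT_a·ρ·cp/(η·t_res) = 60.4·1103·1545/(5511·25.1864) = 741.556 s⁻²
Take the square root: γ̇_max = √(741.556) = 27.2315 s⁻¹
Solve γ̇ = πDN/h for N: N_max = γ̇_max·h/(π·D) = 27.2315 × 0.00299 / (π × 0.1013) = 0.255849 rev/s = 15.3509 rpm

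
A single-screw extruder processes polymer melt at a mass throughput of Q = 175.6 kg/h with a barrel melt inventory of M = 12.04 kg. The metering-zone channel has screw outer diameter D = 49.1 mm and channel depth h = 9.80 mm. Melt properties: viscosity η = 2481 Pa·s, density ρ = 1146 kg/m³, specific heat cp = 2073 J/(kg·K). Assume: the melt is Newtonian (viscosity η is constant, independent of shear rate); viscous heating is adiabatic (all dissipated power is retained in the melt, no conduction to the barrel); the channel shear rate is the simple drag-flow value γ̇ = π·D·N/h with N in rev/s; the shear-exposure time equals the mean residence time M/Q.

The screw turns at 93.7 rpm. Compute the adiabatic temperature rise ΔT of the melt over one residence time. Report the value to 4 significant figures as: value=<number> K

value=155.8 K

Convert throughput: Q = 175.6 kg/h = 175.6/3600 = 0.0487778 kg/s
t_res = M / Q_s = 12.04 / 0.0487778 = 246.834 s
D = 49.1 mm = 0.0491 m;  h = 9.80 mm = 0.0098 m;  N = 93.7 rpm / 60 = 1.56167 rev/s
γ̇ = π·D·N / h = π · 0.0491 · 1.56167 / 0.0098 = 24.5807 s⁻¹
ΔT = η·γ̇²·t_res / (ρ·cp) = 2481 · (24.5807)² · 246.834 / (1146 · 2073) = 155.752 K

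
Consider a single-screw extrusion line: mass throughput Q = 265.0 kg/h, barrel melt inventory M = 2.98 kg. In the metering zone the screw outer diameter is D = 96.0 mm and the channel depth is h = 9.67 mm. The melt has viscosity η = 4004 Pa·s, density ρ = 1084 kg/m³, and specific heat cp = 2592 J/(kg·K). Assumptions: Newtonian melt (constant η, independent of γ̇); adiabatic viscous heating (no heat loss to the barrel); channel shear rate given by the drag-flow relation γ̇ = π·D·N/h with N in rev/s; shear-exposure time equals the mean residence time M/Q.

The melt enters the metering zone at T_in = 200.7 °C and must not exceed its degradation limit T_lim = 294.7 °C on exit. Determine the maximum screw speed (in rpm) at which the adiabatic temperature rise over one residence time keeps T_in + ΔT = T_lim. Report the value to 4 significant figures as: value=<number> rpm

Convert throughput: Q = 265.0 kg/h = 265.0/3600 = 0.0736111 kg/s
t_res = M / Q_s = 2.98 ÷ 0.0736111 = 40.483 s
Convert to metres: D = 0.096 m, h = 0.00967 m
ΔT_a = T_lim − T_in = 294.7 °C − 200.7 °C = 94 K
γ̇_max² = ΔT_a·ρ·cp / (η·t_res) = [94 × 1084 × 2592] / [4004 × 40.483] = 1629.39 s⁻²
Take the square root: γ̇_max = √(1629.39) = 40.3657 s⁻¹
N_max = γ̇_max h / (πD) = 40.3657·0.00967/(π·0.096) = 1.29425 rev/s → ×60 = 77.655 rpm

value=77.65 rpm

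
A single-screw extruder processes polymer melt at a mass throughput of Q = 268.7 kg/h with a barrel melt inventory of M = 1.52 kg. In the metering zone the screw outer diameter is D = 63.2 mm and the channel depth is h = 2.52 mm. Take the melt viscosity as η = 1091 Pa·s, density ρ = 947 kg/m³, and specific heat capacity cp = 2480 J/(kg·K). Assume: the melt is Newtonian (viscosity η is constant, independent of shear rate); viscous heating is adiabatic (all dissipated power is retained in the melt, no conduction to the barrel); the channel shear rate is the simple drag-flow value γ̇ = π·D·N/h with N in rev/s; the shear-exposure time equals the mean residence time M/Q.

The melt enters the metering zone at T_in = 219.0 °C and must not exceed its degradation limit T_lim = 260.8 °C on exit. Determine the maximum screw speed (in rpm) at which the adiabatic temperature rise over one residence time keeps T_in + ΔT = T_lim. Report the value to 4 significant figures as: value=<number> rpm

Throughput in SI: Q_s = 268.7 kg/h ÷ 3600 s/h = 0.0746389 kg/s
t_res = M / Q_s = 1.52 ÷ 0.0746389 = 20.3647 s
Convert to metres: D = 0.0632 m, h = 0.00252 m
ΔT_a = T_lim − T_in = 260.8 − 219.0 = 41.8 K
γ̇_max² = ΔT_a·ρ·cp / (η·t_res) = [41.8 × 947 × 2480] / [1091 × 20.3647] = 4418.5 s⁻²
γ̇_max = sqrt(4418.5) = 66.4718 s⁻¹
N_max = γ̇_max h / (πD) = 66.4718·0.00252/(π·0.0632) = 0.843667 rev/s → ×60 = 50.62 rpm

value=50.62 rpm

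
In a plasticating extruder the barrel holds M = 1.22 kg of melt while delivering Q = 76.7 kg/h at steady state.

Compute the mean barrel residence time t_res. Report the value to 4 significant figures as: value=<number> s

Throughput in SI: Q_s = 76.7 kg/h ÷ 3600 s/h = 0.0213056 kg/s
Mean residence time: t_res = M/Q_s = 1.22 kg / 0.0213056 kg/s = 57.2621 s

value=57.26 s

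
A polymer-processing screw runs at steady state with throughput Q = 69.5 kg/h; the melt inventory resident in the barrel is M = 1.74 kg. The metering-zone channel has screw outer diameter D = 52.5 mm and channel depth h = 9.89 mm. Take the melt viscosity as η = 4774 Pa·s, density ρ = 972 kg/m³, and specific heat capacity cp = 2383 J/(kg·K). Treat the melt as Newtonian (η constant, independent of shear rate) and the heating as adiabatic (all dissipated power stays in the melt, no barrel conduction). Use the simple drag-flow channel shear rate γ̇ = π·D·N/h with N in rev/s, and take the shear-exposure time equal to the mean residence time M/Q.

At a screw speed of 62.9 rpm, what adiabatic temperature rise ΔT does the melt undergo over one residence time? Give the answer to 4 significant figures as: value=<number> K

Q_s = Q / 3600 = 69.5 / 3600 = 0.0193056 kg/s
t_res = M / Q_s = 1.74 ÷ 0.0193056 = 90.1295 s
Convert to SI: D = 0.0525 m, h = 0.00989 m, N = 62.9/60 = 1.04833 rev/s
γ̇ = π·D·N / h = π · 0.0525 · 1.04833 / 0.00989 = 17.4829 s⁻¹
ΔT = η·γ̇²·t_res / (ρ·cp) = 4774 · (17.4829)² · 90.1295 / (972 · 2383) = 56.7785 K

value=56.78 K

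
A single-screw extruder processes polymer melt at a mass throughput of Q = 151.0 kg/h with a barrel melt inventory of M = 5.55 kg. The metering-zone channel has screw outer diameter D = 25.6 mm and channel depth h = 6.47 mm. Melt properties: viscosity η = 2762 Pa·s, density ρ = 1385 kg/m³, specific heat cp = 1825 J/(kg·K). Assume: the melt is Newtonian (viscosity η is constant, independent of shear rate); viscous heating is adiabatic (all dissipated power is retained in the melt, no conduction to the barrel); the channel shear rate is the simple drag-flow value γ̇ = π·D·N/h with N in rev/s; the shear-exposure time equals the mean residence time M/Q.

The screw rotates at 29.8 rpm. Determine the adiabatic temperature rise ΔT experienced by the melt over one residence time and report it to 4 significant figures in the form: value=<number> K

Q_s = Q / 3600 = 151.0 / 3600 = 0.0419444 kg/s
t_res = M / Q_s = 5.55 / 0.0419444 = 132.318 s
Geometry in metres: D = 25.6 mm → 0.0256 m, h = 6.47 mm → 0.00647 m; screw speed N = 29.8 rpm = 0.496667 rev/s
Shear rate: γ̇ = πDN/h = π·0.0256·0.496667/0.00647 = 6.17377 s⁻¹
ΔT = η·γ̇²·t_res / (ρ·cp) = 2762 · (6.17377)² · 132.318 / (1385 · 1825) = 5.511 K

value=5.511 K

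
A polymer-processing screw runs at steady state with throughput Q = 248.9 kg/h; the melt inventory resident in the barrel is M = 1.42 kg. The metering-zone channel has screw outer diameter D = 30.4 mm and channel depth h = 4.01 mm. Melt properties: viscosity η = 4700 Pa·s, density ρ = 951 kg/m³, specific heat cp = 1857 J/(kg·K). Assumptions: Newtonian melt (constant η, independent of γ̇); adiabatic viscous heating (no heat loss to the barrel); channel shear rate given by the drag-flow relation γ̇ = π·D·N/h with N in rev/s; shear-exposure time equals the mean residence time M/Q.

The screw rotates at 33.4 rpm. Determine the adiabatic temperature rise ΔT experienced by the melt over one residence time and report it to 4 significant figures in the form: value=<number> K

value=9.608 K

Q_s = Q / 3600 = 248.9 / 3600 = 0.0691389 kg/s
t_res = M / Q_s = 1.42 / 0.0691389 = 20.5384 s
D = 30.4 mm = 0.0304 m;  h = 4.01 mm = 0.00401 m;  N = 33.4 rpm / 60 = 0.556667 rev/s
γ̇ = π·D·N / h = π · 0.0304 · 0.556667 / 0.00401 = 13.2579 s⁻¹
ΔT = η·γ̇²·t_res / (ρ·cp) = 4700 · (13.2579)² · 20.5384 / (951 · 1857) = 9.60771 K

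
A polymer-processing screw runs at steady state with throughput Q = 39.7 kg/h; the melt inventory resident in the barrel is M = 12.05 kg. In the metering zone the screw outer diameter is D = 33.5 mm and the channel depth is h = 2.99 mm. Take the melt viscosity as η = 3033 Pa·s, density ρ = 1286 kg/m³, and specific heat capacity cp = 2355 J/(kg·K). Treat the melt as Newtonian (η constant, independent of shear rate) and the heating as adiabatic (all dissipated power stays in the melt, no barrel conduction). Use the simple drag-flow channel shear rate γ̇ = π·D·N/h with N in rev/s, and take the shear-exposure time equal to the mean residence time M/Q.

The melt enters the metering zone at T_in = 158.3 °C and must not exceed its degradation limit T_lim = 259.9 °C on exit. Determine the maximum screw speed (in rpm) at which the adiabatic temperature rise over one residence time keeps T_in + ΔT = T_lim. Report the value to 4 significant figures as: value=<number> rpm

Throughput in SI: Q_s = 39.7 kg/h ÷ 3600 s/h = 0.0110278 kg/s
t_res = M / Q_s = 12.05 ÷ 0.0110278 = 1092.7 s
Convert to metres: D = 0.0335 m, h = 0.00299 m
Allowable rise: ΔT_a = T_lim − T_in = 259.9 − 158.3 = 101.6 K
Invert ΔT = ηγ̇²t_res/(ρcp) for γ̇: γ̇_max² = ΔT_a ρ cp / (η t_res) = 101.6·1286·2355 / (3033·1092.7) = 92.8441 s⁻²
γ̇_max = √92.8441 = 9.63556 s⁻¹
N_max = γ̇_max·h / (π·D) = 9.63556 · 0.00299 / (π · 0.0335) = 0.27375 rev/s = 16.425 rpm

value=16.42 rpm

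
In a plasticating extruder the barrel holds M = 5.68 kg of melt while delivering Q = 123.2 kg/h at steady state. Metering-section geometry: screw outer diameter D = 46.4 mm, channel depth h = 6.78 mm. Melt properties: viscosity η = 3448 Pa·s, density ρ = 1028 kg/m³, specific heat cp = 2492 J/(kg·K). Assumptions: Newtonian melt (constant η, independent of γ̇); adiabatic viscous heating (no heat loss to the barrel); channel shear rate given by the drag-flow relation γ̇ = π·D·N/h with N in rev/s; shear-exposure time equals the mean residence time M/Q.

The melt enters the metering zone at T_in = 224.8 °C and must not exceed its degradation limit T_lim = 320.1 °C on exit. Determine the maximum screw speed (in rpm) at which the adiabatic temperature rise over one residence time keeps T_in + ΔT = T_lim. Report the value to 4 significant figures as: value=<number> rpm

value=57.64 rpm

Convert throughput: Q = 123.2 kg/h = 123.2/3600 = 0.0342222 kg/s
t_res = M / Q_s = 5.68 ÷ 0.0342222 = 165.974 s
Geometry in SI: D = 46.4 mm → 0.0464 m, h = 6.78 mm → 0.00678 m
Allowable rise: ΔT_a = T_lim − T_in = 320.1 − 224.8 = 95.3 K
Invert ΔT = ηγ̇²t_res/(ρcp) for γ̇: γ̇_max² = ΔT_a ρ cp / (η t_res) = 95.3·1028·2492 / (3448·165.974) = 426.606 s⁻²
γ̇_max = sqrt(426.606) = 20.6544 s⁻¹
Solve γ̇ = πDN/h for N: N_max = γ̇_max·h/(π·D) = 20.6544 × 0.00678 / (π × 0.0464) = 0.960672 rev/s = 57.6403 rpm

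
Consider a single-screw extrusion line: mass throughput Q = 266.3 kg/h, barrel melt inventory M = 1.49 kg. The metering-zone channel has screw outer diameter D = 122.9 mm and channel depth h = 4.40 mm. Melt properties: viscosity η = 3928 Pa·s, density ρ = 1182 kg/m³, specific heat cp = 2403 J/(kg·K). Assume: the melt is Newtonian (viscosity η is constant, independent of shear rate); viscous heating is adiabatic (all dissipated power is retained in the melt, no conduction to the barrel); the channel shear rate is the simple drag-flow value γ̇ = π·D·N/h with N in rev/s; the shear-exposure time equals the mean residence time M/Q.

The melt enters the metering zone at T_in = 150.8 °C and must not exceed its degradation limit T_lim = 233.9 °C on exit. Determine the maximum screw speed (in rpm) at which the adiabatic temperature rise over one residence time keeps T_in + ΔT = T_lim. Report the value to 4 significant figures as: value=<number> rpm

value=37.35 rpm

Throughput in SI: Q_s = 266.3 kg/h ÷ 3600 s/h = 0.0739722 kg/s
t_res = M / Q_s = 1.49 ÷ 0.0739722 = 20.1427 s
D = 122.9 mm = 0.1229 m;  h = 4.40 mm = 0.0044 m
ΔT_a = T_lim − T_in = 233.9 − 150.8 = 83.1 K
γ̇_max² = ΔT_a·ρ·cp / (η·t_res) = [83.1 × 1182 × 2403] / [3928 × 20.1427] = 2983.21 s⁻²
γ̇_max = sqrt(2983.21) = 54.6187 s⁻¹
Solve γ̇ = πDN/h for N: N_max = γ̇_max·h/(π·D) = 54.6187 × 0.0044 / (π × 0.1229) = 0.622433 rev/s = 37.346 rpm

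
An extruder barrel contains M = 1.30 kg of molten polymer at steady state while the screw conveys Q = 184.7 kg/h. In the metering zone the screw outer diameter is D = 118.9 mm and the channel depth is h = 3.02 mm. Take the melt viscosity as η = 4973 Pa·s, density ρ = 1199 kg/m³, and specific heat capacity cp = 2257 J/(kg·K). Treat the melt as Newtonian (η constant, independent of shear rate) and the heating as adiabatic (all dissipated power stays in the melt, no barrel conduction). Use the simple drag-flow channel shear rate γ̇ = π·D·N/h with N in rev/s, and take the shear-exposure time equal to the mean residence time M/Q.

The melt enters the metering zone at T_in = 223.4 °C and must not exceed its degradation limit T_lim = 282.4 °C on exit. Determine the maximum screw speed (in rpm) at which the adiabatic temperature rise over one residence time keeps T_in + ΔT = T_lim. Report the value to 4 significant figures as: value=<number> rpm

Q_s = Q / 3600 = 184.7 / 3600 = 0.0513056 kg/s
Mean residence time: t_res = M/Q_s = 1.30 kg / 0.0513056 kg/s = 25.3384 s
D = 118.9 mm = 0.1189 m;  h = 3.02 mm = 0.00302 m
Allowable rise: ΔT_a = T_lim − T_in = 282.4 − 223.4 = 59 K
γ̇_max² = ΔT_a·ρ·cp / (η·t_res) = [59 × 1199 × 2257] / [4973 × 25.3384] = 1267.08 s⁻²
γ̇_max = √1267.08 = 35.5961 s⁻¹
N_max = γ̇_max h / (πD) = 35.5961·0.00302/(π·0.1189) = 0.287791 rev/s → ×60 = 17.2675 rpm

value=17.27 rpm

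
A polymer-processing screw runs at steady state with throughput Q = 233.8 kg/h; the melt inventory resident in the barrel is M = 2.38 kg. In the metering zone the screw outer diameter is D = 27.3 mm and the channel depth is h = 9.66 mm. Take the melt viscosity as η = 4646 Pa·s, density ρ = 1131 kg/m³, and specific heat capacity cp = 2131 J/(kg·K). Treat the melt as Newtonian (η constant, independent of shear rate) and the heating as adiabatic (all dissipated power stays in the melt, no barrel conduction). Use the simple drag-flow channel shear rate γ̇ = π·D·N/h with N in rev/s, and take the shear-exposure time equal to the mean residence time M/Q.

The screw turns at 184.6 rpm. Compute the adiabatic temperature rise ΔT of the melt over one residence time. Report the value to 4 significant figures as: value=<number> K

Convert throughput: Q = 233.8 kg/h = 233.8/3600 = 0.0649444 kg/s
t_res = M / Q_s = 2.38 ÷ 0.0649444 = 36.6467 s
Geometry in metres: D = 27.3 mm → 0.0273 m, h = 9.66 mm → 0.00966 m; screw speed N = 184.6 rpm = 3.07667 rev/s
γ̇ = π·D·N / h = π · 0.0273 · 3.07667 / 0.00966 = 27.3159 s⁻¹
ΔT = η·γ̇²·t_res / (ρ·cp) = 4646 · (27.3159)² · 36.6467 / (1131 · 2131) = 52.7108 K

value=52.71 K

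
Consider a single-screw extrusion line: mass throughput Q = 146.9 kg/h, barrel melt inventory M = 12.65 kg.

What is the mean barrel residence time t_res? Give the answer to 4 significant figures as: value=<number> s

value=310.0 s

Throughput in SI: Q_s = 146.9 kg/h ÷ 3600 s/h = 0.0408056 kg/s
t_res = M / Q_s = 12.65 / 0.0408056 = 310.007 s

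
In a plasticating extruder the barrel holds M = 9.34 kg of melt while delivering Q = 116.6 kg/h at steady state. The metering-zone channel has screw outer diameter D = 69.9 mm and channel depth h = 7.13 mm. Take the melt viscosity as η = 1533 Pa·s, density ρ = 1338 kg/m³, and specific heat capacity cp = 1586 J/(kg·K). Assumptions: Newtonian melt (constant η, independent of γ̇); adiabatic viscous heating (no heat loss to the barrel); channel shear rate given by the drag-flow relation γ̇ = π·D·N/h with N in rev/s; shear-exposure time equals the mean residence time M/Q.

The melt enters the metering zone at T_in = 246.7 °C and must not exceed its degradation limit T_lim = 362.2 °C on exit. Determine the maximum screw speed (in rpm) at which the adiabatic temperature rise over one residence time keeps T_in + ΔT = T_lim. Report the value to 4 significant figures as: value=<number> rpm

Throughput in SI: Q_s = 116.6 kg/h ÷ 3600 s/h = 0.0323889 kg/s
t_res = M / Q_s = 9.34 / 0.0323889 = 288.37 s
Geometry in SI: D = 69.9 mm → 0.0699 m, h = 7.13 mm → 0.00713 m
Allowable rise: ΔT_a = T_lim − T_in = 362.2 − 246.7 = 115.5 K
γ̇_max² = ΔT_a·ρ·cp/(η·t_res) = 115.5·1338·1586/(1533·288.37) = 554.432 s⁻²
γ̇_max = √554.432 = 23.5464 s⁻¹
N_max = γ̇_max·h / (π·D) = 23.5464 · 0.00713 / (π · 0.0699) = 0.764516 rev/s = 45.871 rpm

value=45.87 rpm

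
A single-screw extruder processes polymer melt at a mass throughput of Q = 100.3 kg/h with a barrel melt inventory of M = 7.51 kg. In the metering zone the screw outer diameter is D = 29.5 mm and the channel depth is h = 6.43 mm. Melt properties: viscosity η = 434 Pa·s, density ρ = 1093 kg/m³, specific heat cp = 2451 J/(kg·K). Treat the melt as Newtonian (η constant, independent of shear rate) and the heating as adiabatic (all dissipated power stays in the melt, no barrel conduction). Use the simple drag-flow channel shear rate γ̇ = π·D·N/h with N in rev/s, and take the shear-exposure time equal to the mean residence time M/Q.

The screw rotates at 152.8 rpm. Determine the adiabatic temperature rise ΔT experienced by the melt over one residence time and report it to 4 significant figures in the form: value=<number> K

value=58.83 K

Throughput in SI: Q_s = 100.3 kg/h ÷ 3600 s/h = 0.0278611 kg/s
Mean residence time: t_res = M/Q_s = 7.51 kg / 0.0278611 kg/s = 269.551 s
Convert to SI: D = 0.0295 m, h = 0.00643 m, N = 152.8/60 = 2.54667 rev/s
Shear rate: γ̇ = πDN/h = π·0.0295·2.54667/0.00643 = 36.7057 s⁻¹
ΔT = η·γ̇²·t_res/(ρ·cp) = [434 × 36.7057² × 269.551] / [1093 × 2451] = 58.8347 K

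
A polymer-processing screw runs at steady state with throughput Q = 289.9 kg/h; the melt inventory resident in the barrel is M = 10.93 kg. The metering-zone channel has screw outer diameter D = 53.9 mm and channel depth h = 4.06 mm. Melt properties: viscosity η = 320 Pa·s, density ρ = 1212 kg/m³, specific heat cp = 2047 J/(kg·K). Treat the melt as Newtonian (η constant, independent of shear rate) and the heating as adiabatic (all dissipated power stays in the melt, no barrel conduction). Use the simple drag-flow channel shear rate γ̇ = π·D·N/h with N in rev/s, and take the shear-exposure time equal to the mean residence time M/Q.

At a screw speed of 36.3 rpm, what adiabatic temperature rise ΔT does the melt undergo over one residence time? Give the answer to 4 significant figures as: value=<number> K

Convert throughput: Q = 289.9 kg/h = 289.9/3600 = 0.0805278 kg/s
t_res = M / Q_s = 10.93 ÷ 0.0805278 = 135.73 s
D = 53.9 mm = 0.0539 m;  h = 4.06 mm = 0.00406 m;  N = 36.3 rpm / 60 = 0.605 rev/s
γ̇ = π·D·N / h = π · 0.0539 · 0.605 / 0.00406 = 25.2329 s⁻¹
ΔT = η·γ̇²·t_res/(ρ·cp) = [320 × 25.2329² × 135.73] / [1212 × 2047] = 11.1465 K

value=11.15 K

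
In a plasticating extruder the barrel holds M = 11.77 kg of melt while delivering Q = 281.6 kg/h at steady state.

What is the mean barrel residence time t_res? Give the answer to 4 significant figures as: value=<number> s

value=150.5 s

Throughput in SI: Q_s = 281.6 kg/h ÷ 3600 s/h = 0.0782222 kg/s
t_res = M / Q_s = 11.77 / 0.0782222 = 150.469 s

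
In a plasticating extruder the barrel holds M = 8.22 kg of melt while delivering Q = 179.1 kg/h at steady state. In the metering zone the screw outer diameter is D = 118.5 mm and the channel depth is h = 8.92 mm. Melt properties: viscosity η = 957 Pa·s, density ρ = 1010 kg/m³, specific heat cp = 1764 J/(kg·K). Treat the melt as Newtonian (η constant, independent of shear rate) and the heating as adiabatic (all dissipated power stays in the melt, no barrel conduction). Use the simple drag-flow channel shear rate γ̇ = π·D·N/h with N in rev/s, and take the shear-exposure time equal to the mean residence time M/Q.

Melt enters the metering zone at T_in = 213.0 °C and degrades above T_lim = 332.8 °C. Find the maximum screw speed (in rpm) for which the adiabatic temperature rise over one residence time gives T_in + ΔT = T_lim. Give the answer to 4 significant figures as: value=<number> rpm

value=52.82 rpm

Q_s = Q / 3600 = 179.1 / 3600 = 0.04975 kg/s
Mean residence time: t_res = M/Q_s = 8.22 kg / 0.04975 kg/s = 165.226 s
Convert to metres: D = 0.1185 m, h = 0.00892 m
ΔT_a = T_lim − T_in = 332.8 − 213.0 = 119.8 K
γ̇_max² = ΔT_a·ρ·cp/(η·t_res) = 119.8·1010·1764/(957·165.226) = 1349.85 s⁻²
γ̇_max = sqrt(1349.85) = 36.7403 s⁻¹
Solve γ̇ = πDN/h for N: N_max = γ̇_max·h/(π·D) = 36.7403 × 0.00892 / (π × 0.1185) = 0.880318 rev/s = 52.8191 rpm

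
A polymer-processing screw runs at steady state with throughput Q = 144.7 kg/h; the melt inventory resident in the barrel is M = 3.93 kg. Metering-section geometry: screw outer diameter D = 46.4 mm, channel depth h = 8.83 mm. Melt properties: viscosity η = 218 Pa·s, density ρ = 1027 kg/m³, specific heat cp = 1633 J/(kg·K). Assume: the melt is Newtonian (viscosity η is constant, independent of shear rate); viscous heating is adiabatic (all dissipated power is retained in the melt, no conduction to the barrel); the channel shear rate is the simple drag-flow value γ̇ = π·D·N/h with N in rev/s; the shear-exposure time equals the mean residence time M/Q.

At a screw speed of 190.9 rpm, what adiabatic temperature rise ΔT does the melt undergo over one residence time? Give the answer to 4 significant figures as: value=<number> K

Convert throughput: Q = 144.7 kg/h = 144.7/3600 = 0.0401944 kg/s
t_res = M / Q_s = 3.93 / 0.0401944 = 97.7747 s
Geometry in metres: D = 46.4 mm → 0.0464 m, h = 8.83 mm → 0.00883 m; screw speed N = 190.9 rpm = 3.18167 rev/s
Shear rate: γ̇ = πDN/h = π·0.0464·3.18167/0.00883 = 52.5245 s⁻¹
Adiabatic rise: ΔT = η γ̇² t_res / (ρ cp) = 218·(52.5245)²·97.7747 / (1027·1633) = 35.0631 K

value=35.06 K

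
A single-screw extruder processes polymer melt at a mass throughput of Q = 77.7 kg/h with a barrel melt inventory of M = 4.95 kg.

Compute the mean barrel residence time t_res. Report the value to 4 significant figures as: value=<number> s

value=229.3 s

Throughput in SI: Q_s = 77.7 kg/h ÷ 3600 s/h = 0.0215833 kg/s
t_res = M / Q_s = 4.95 ÷ 0.0215833 = 229.344 s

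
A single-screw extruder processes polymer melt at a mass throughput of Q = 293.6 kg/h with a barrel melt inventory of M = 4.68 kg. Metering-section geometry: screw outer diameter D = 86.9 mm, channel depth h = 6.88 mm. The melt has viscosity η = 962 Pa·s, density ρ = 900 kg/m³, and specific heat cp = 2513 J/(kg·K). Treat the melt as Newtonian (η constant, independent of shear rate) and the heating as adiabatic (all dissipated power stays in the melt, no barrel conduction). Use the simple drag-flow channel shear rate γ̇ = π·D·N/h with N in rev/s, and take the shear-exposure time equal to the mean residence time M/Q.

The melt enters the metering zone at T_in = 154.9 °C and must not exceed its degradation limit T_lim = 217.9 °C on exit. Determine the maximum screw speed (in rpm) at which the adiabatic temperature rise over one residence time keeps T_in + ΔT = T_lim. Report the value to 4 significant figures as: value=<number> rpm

value=76.82 rpm

Throughput in SI: Q_s = 293.6 kg/h ÷ 3600 s/h = 0.0815556 kg/s
t_res = M / Q_s = 4.68 ÷ 0.0815556 = 57.3842 s
D = 86.9 mm = 0.0869 m;  h = 6.88 mm = 0.00688 m
ΔT_a = T_lim − T_in = 217.9 − 154.9 = 63 K
γ̇_max² = ΔT_a·ρ·cp / (η·t_res) = [63 × 900 × 2513] / [962 × 57.3842] = 2581.12 s⁻²
Take the square root: γ̇_max = √(2581.12) = 50.8047 s⁻¹
Solve γ̇ = πDN/h for N: N_max = γ̇_max·h/(π·D) = 50.8047 × 0.00688 / (π × 0.0869) = 1.28033 rev/s = 76.82 rpm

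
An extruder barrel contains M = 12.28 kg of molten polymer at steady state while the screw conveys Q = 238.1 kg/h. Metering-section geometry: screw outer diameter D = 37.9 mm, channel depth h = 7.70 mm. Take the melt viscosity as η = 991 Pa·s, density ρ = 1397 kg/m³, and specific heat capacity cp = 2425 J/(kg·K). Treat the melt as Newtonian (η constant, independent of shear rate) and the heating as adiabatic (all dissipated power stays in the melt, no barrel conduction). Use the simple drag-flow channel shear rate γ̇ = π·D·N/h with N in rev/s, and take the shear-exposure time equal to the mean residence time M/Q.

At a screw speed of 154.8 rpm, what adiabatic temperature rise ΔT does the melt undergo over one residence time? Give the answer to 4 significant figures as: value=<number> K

Q_s = Q / 3600 = 238.1 / 3600 = 0.0661389 kg/s
t_res = M / Q_s = 12.28 ÷ 0.0661389 = 185.67 s
D = 37.9 mm = 0.0379 m;  h = 7.70 mm = 0.0077 m;  N = 154.8 rpm / 60 = 2.58 rev/s
γ̇ = π D N / h = (π)(0.0379)(2.58) / 0.0077 = 39.895 s⁻¹
ΔT = η·γ̇²·t_res / (ρ·cp) = 991 · (39.895)² · 185.67 / (1397 · 2425) = 86.4456 K

value=86.45 K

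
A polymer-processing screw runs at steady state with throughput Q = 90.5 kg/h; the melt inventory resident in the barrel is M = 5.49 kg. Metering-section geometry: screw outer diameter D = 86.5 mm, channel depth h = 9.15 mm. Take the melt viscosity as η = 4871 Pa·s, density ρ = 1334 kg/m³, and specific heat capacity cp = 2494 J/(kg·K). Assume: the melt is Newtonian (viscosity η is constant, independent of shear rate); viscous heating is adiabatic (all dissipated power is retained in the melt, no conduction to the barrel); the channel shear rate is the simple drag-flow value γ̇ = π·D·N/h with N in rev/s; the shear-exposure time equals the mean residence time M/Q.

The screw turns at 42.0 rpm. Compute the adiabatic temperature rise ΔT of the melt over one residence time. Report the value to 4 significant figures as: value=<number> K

Q_s = Q / 3600 = 90.5 / 3600 = 0.0251389 kg/s
Mean residence time: t_res = M/Q_s = 5.49 kg / 0.0251389 kg/s = 218.387 s
Geometry in metres: D = 86.5 mm → 0.0865 m, h = 9.15 mm → 0.00915 m; screw speed N = 42.0 rpm = 0.7 rev/s
Shear rate: γ̇ = πDN/h = π·0.0865·0.7/0.00915 = 20.7894 s⁻¹
ΔT = η·γ̇²·t_res / (ρ·cp) = 4871 · (20.7894)² · 218.387 / (1334 · 2494) = 138.19 K

value=138.2 K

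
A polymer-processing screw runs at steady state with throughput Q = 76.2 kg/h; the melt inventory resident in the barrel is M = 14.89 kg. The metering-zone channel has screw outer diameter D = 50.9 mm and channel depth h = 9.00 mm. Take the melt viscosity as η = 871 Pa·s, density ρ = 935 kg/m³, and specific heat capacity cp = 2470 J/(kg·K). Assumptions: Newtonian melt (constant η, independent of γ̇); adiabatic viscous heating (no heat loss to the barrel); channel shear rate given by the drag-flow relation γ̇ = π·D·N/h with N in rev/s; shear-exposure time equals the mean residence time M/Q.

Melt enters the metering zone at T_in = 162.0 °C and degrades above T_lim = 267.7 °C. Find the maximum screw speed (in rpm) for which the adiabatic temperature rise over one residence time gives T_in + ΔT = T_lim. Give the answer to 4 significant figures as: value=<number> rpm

value=67.40 rpm

Q_s = Q / 3600 = 76.2 / 3600 = 0.0211667 kg/s
t_res = M / Q_s = 14.89 / 0.0211667 = 703.465 s
Convert to metres: D = 0.0509 m, h = 0.009 m
ΔT_a = T_lim − T_in = 267.7 °C − 162.0 °C = 105.7 K
Invert ΔT = ηγ̇²t_res/(ρcp) for γ̇: γ̇_max² = ΔT_a ρ cp / (η t_res) = 105.7·935·2470 / (871·703.465) = 398.404 s⁻²
Take the square root: γ̇_max = √(398.404) = 19.96 s⁻¹
Solve γ̇ = πDN/h for N: N_max = γ̇_max·h/(π·D) = 19.96 × 0.009 / (π × 0.0509) = 1.12341 rev/s = 67.4043 rpm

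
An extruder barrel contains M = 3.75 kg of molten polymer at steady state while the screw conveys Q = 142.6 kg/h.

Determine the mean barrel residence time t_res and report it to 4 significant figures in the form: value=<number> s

value=94.67 s

Q_s = Q / 3600 = 142.6 / 3600 = 0.0396111 kg/s
t_res = M / Q_s = 3.75 / 0.0396111 = 94.6704 s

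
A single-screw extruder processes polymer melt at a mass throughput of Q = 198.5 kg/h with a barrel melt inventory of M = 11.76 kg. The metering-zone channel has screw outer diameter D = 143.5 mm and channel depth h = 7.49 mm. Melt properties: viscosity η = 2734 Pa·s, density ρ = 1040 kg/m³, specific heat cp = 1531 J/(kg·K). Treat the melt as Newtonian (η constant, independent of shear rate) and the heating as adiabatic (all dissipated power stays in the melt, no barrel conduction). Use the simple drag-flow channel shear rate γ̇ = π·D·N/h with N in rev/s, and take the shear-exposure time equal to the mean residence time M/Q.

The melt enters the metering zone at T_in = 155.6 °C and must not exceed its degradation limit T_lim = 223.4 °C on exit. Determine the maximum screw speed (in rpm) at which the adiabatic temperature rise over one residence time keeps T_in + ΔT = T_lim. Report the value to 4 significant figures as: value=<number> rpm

Throughput in SI: Q_s = 198.5 kg/h ÷ 3600 s/h = 0.0551389 kg/s
t_res = M / Q_s = 11.76 / 0.0551389 = 213.28 s
Convert to metres: D = 0.1435 m, h = 0.00749 m
ΔT_a = T_lim − T_in = 223.4 °C − 155.6 °C = 67.8 K
γ̇_max² = ΔT_a·ρ·cp / (η·t_res) = [67.8 × 1040 × 1531] / [2734 × 213.28] = 185.136 s⁻²
γ̇_max = √185.136 = 13.6065 s⁻¹
Solve γ̇ = πDN/h for N: N_max = γ̇_max·h/(π·D) = 13.6065 × 0.00749 / (π × 0.1435) = 0.226061 rev/s = 13.5636 rpm

value=13.56 rpm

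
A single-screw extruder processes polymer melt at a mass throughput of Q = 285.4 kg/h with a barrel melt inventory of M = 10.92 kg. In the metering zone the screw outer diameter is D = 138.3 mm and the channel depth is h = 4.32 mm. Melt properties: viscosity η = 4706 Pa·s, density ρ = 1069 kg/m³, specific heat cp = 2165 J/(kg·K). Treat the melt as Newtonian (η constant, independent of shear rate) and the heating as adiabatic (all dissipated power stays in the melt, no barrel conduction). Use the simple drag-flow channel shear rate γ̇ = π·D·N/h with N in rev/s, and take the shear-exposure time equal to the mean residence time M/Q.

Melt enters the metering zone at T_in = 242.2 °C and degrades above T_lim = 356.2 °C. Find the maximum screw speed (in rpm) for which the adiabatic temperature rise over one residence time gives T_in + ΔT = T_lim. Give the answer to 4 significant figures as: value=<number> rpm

Convert throughput: Q = 285.4 kg/h = 285.4/3600 = 0.0792778 kg/s
t_res = M / Q_s = 10.92 ÷ 0.0792778 = 137.744 s
Convert to metres: D = 0.1383 m, h = 0.00432 m
ΔT_a = T_lim − T_in = 356.2 °C − 242.2 °C = 114 K
γ̇_max² = ΔT_a·ρ·cp / (η·t_res) = [114 × 1069 × 2165] / [4706 × 137.744] = 407.022 s⁻²
Take the square root: γ̇_max = √(407.022) = 20.1748 s⁻¹
Solve γ̇ = πDN/h for N: N_max = γ̇_max·h/(π·D) = 20.1748 × 0.00432 / (π × 0.1383) = 0.200595 rev/s = 12.0357 rpm

value=12.04 rpm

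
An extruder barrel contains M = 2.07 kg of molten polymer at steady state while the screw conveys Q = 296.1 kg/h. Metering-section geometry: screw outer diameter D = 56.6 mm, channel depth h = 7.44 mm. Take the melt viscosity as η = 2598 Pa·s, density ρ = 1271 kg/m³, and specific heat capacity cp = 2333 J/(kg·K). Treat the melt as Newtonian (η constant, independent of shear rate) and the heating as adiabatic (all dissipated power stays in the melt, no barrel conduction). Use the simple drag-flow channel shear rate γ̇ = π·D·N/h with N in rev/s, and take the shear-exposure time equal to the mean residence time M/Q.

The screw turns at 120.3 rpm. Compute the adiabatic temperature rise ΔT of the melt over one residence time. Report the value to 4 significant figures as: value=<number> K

value=50.63 K

Convert throughput: Q = 296.1 kg/h = 296.1/3600 = 0.08225 kg/s
t_res = M / Q_s = 2.07 / 0.08225 = 25.1672 s
Geometry in metres: D = 56.6 mm → 0.0566 m, h = 7.44 mm → 0.00744 m; screw speed N = 120.3 rpm = 2.005 rev/s
γ̇ = π·D·N / h = π · 0.0566 · 2.005 / 0.00744 = 47.919 s⁻¹
ΔT = η·γ̇²·t_res / (ρ·cp) = 2598 · (47.919)² · 25.1672 / (1271 · 2333) = 50.6324 K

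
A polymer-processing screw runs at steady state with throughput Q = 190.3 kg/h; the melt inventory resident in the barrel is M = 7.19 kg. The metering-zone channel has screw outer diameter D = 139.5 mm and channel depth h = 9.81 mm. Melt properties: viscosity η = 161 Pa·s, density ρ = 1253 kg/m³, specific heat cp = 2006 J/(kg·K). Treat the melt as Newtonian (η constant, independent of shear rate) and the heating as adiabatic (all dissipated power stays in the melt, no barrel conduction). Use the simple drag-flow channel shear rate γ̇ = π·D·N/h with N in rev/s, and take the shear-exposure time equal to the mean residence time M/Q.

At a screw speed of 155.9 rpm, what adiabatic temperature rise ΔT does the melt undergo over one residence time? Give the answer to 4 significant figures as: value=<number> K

Q_s = Q / 3600 = 190.3 / 3600 = 0.0528611 kg/s
t_res = M / Q_s = 7.19 / 0.0528611 = 136.017 s
Geometry in metres: D = 139.5 mm → 0.1395 m, h = 9.81 mm → 0.00981 m; screw speed N = 155.9 rpm = 2.59833 rev/s
Shear rate: γ̇ = πDN/h = π·0.1395·2.59833/0.00981 = 116.078 s⁻¹
ΔT = η·γ̇²·t_res / (ρ·cp) = 161 · (116.078)² · 136.017 / (1253 · 2006) = 117.391 K

value=117.4 K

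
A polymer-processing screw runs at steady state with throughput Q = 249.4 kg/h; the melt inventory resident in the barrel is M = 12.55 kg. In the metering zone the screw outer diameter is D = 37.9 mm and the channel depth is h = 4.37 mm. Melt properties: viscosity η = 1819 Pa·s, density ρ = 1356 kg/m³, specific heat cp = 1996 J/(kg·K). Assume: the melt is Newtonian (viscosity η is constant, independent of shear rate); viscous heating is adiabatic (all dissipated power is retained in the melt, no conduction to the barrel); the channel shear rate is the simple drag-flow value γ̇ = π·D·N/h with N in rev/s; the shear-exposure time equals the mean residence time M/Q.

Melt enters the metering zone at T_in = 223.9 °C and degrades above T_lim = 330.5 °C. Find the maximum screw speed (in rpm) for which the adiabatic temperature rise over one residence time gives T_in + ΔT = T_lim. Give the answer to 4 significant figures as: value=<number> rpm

Throughput in SI: Q_s = 249.4 kg/h ÷ 3600 s/h = 0.0692778 kg/s
t_res = M / Q_s = 12.55 ÷ 0.0692778 = 181.155 s
Convert to metres: D = 0.0379 m, h = 0.00437 m
ΔT_a = T_lim − T_in = 330.5 °C − 223.9 °C = 106.6 K
γ̇_max² = ΔT_a·ρ·cp/(η·t_res) = 106.6·1356·1996/(1819·181.155) = 875.578 s⁻²
Take the square root: γ̇_max = √(875.578) = 29.5902 s⁻¹
N_max = γ̇_max h / (πD) = 29.5902·0.00437/(π·0.0379) = 1.08603 rev/s → ×60 = 65.1615 rpm

value=65.16 rpm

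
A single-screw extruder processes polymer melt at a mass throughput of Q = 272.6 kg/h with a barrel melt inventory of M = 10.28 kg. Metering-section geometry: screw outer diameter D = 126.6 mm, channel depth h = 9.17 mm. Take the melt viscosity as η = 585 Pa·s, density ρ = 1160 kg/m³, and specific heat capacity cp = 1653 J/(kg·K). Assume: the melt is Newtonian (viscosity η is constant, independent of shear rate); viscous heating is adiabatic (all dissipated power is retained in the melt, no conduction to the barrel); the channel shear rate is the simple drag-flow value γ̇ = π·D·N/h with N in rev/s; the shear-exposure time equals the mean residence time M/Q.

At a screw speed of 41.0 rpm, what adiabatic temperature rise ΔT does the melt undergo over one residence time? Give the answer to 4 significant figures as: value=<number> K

Throughput in SI: Q_s = 272.6 kg/h ÷ 3600 s/h = 0.0757222 kg/s
Mean residence time: t_res = M/Q_s = 10.28 kg / 0.0757222 kg/s = 135.759 s
Geometry in metres: D = 126.6 mm → 0.1266 m, h = 9.17 mm → 0.00917 m; screw speed N = 41.0 rpm = 0.683333 rev/s
γ̇ = π·D·N / h = π · 0.1266 · 0.683333 / 0.00917 = 29.6379 s⁻¹
Adiabatic rise: ΔT = η γ̇² t_res / (ρ cp) = 585·(29.6379)²·135.759 / (1160·1653) = 36.3822 K

value=36.38 K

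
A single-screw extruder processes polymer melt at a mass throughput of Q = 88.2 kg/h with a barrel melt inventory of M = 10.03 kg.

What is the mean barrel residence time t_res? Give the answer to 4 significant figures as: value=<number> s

value=409.4 s

Convert throughput: Q = 88.2 kg/h = 88.2/3600 = 0.0245 kg/s
Mean residence time: t_res = M/Q_s = 10.03 kg / 0.0245 kg/s = 409.388 s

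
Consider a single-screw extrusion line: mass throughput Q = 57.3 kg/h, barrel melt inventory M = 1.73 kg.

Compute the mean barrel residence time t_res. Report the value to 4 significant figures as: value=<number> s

value=108.7 s

Throughput in SI: Q_s = 57.3 kg/h ÷ 3600 s/h = 0.0159167 kg/s
Mean residence time: t_res = M/Q_s = 1.73 kg / 0.0159167 kg/s = 108.691 s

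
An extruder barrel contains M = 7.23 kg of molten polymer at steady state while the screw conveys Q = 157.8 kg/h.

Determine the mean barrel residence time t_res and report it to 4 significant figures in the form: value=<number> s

Q_s = Q / 3600 = 157.8 / 3600 = 0.0438333 kg/s
Mean residence time: t_res = M/Q_s = 7.23 kg / 0.0438333 kg/s = 164.943 s

value=164.9 s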